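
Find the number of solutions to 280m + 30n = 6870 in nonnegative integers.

gcd(280, 30) = 10.
By Bézout, 280×(1) + 30×(-9) = 10.
One solution: (0, 229).
General: m = 0 + 3t, n = 229 - 28t.
m ≥ 0 ⇒ t ≥ 0; n ≥ 0 ⇒ t ≤ 8. So t ∈ [0, 8]: 9 solutions.

9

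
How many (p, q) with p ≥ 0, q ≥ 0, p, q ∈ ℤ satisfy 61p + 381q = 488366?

gcd(381, 61) = 1.
By Bézout, 61·(25) + 381·(-4) = 1.
One solution: (5, 1281).
General: p = 5 + 381t, q = 1281 - 61t.
p ≥ 0 ⇒ t ≥ 0; q ≥ 0 ⇒ t ≤ 21. So t ∈ [0, 21]: 22 solutions.

22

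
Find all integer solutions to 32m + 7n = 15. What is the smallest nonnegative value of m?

2

gcd(32, 7):
  32 = 4·7 + 4
  7 = 1·4 + 3
  4 = 1·3 + 1
  3 = 3·1
so gcd(32, 7) = 1.
1 divides 15, so solutions exist.
Back-substitute for Bézout coefficients:
  1 = 4 - 1·3
  ... = 32·(2) + 7·(-9)
Scale by 15/1 = 15: (m₀, n₀) = (30, -135).
General solution: m = 30 + 7t, n = -135 - 32t for integer t.
m ≥ 0: smallest is 30 mod 7 = 2 (at t = -4), with n = -7.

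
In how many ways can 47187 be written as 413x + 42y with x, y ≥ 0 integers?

gcd(413, 42) = 7  (413 = 9*42 + 35, 42 = 1*35 + 7, 35 = 5*7).
Back-substituting, 413*(-1) + 42*(10) = 7.
Scale by 6741: one solution is (-6741, 67410). Reduce x mod 6: (3, 1094).
General: x = 3 + 6t, y = 1094 - 59t.
x ≥ 0 ⇒ t ≥ 0; y ≥ 0 ⇒ t ≤ 18. So t ∈ [0, 18]: 19 solutions.

19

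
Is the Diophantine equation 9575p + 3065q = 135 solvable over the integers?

gcd(9575, 3065) = 5  (9575 = 3*3065 + 380, 3065 = 8*380 + 25, 380 = 15*25 + 5, 25 = 5*5).
5 divides 135, so integer solutions exist.

yes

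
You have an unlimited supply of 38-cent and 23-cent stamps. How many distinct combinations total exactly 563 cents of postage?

1

Need nonnegative integers with 38j + 23k = 563.
gcd(38, 23) = 1, and 38·(-3) + 23·(5) = 1.
So (j₀, k₀) = (-1689, 2815); general j = -1689 + 23t, k = 2815 - 38t.
j ≥ 0 ⇒ t ≥ 74; k ≥ 0 ⇒ t ≤ 74. That's 1 value of t.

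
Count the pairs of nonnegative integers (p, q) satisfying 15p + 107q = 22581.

gcd(107, 15) = 1.
By Bézout, 15*(50) + 107*(-7) = 1.
One solution: (93, 198).
General: p = 93 + 107t, q = 198 - 15t.
p ≥ 0 ⇒ t ≥ 0; q ≥ 0 ⇒ t ≤ 13. So t ∈ [0, 13]: 14 solutions.

14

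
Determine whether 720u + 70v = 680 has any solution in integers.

yes

gcd(720, 70):
  720 = 10*70 + 20
  70 = 3*20 + 10
  20 = 2*10
so gcd(720, 70) = 10.
10 divides 680, so integer solutions exist.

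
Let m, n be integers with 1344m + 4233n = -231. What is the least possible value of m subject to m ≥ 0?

gcd(4233, 1344) = 3  (4233 = 3·1344 + 201, 1344 = 6·201 + 138, 201 = 1·138 + 63, 138 = 2·63 + 12, 63 = 5·12 + 3, 12 = 4·3).
3 divides -231, so solutions exist.
Back-substituting, 1344·(-337) + 4233·(107) = 3.
Scale by -231/3 = -77: (m₀, n₀) = (25949, -8239).
General solution: m = 25949 + 1411t, n = -8239 - 448t for integer t.
m ≥ 0: smallest is 25949 mod 1411 = 551 (at t = -18), with n = -175.

551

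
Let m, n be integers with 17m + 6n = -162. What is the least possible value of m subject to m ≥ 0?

0

gcd(17, 6):
  17 = 2·6 + 5
  6 = 1·5 + 1
  5 = 5·1
so gcd(17, 6) = 1.
1 divides -162, so solutions exist.
Back-substitute for Bézout coefficients:
  1 = 6 - 1·5
  ... = 17·(-1) + 6·(3)
Scale by -162/1 = -162: (m₀, n₀) = (162, -486).
General solution: m = 162 + 6t, n = -486 - 17t for integer t.
m ≥ 0: smallest is 162 mod 6 = 0 (at t = -27), with n = -27.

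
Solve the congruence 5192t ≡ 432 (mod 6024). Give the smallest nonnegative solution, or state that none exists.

738

gcd(6024, 5192) = 8.
8 divides 432, so solutions exist.
By Bézout, 5192×(181) + 6024×(-156) = 8.
So 5192×(181) ≡ 8 (mod 6024); multiply by 54: t ≡ 9774 (mod 753).
Smallest nonnegative: t = 9774 mod 753 = 738.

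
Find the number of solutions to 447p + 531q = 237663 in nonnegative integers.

gcd(531, 447):
  531 = 1×447 + 84
  447 = 5×84 + 27
  84 = 3×27 + 3
  27 = 9×3
so gcd(531, 447) = 3.
Back-substitute for Bézout coefficients:
  3 = 84 - 3×27
  ... = 447×(-19) + 531×(16)
Scale by 79221: one solution is (-1505199, 1267536). Reduce p mod 177: (9, 440).
General: p = 9 + 177t, q = 440 - 149t.
p ≥ 0 ⇒ t ≥ 0; q ≥ 0 ⇒ t ≤ 2. So t ∈ [0, 2]: 3 solutions.

3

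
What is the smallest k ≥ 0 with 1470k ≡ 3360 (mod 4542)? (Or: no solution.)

gcd(4542, 1470):
  4542 = 3·1470 + 132
  1470 = 11·132 + 18
  132 = 7·18 + 6
  18 = 3·6
so gcd(4542, 1470) = 6.
6 divides 3360, so solutions exist.
Back-substitute for Bézout coefficients:
  6 = 132 - 7·18
  ... = 1470·(-241) + 4542·(78)
So 1470·(-241) ≡ 6 (mod 4542); multiply by 560: k ≡ -134960 (mod 757).
Smallest nonnegative: k = -134960 mod 757 = 543.

543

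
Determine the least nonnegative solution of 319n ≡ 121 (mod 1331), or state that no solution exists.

88

gcd(1331, 319) = 11.
11 divides 121, so solutions exist.
By Bézout, 319×(-25) + 1331×(6) = 11.
So 319×(-25) ≡ 11 (mod 1331); multiply by 11: n ≡ -275 (mod 121).
Smallest nonnegative: n = -275 mod 121 = 88.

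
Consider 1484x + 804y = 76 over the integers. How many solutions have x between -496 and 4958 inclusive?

gcd(1484, 804) = 4.
By Bézout, 1484*(-13) + 804*(24) = 4.
Particular solution: (155, -286).
General solution: x = 155 + 201t, y = -286 - 371t for integer t.
-496 ≤ 155 + 201t ≤ 4958 gives t ∈ [-3, 23], which is 27 values.

27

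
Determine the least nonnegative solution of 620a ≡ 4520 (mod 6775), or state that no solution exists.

51

gcd(6775, 620) = 5.
5 divides 4520, so solutions exist.
By Bézout, 620×(-601) + 6775×(55) = 5.
So 620×(-601) ≡ 5 (mod 6775); multiply by 904: a ≡ -543304 (mod 1355).
Smallest nonnegative: a = -543304 mod 1355 = 51.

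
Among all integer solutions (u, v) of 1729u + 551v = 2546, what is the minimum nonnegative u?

gcd(1729, 551) = 19.
19 divides 2546, so solutions exist.
By Bézout, 1729*(-7) + 551*(22) = 19.
Scale by 2546/19 = 134: (u₀, v₀) = (-938, 2948).
General solution: u = -938 + 29t, v = 2948 - 91t for integer t.
u ≥ 0: smallest is -938 mod 29 = 19 (at t = 33), with v = -55.

19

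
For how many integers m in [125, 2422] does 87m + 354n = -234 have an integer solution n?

20

gcd(354, 87):
  354 = 4×87 + 6
  87 = 14×6 + 3
  6 = 2×3
so gcd(354, 87) = 3.
Back-substitute for Bézout coefficients:
  3 = 87 - 14×6
  ... = 87×(57) + 354×(-14)
Scale by -78: particular solution (-4446, 1092); reduce m mod 118: (38, -10).
General solution: m = 38 + 118t, n = -10 - 29t for integer t.
125 ≤ 38 + 118t ≤ 2422 gives t ∈ [1, 20], which is 20 values.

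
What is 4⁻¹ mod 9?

gcd(9, 4) = 1.
By Bézout, 4*(-2) + 9*(1) = 1.
So 4*-2 ≡ 1 (mod 9), and -2 mod 9 = 7.

7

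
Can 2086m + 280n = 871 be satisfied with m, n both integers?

gcd(2086, 280) = 14.
14 does not divide 871 (remainder 3), so no integer solutions.

no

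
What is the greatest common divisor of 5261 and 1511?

1

gcd(5261, 1511):
  5261 = 3·1511 + 728
  1511 = 2·728 + 55
  728 = 13·55 + 13
  55 = 4·13 + 3
  13 = 4·3 + 1
  3 = 3·1
so gcd(5261, 1511) = 1.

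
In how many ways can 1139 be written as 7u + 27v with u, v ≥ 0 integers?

6

gcd(27, 7) = 1  (27 = 3×7 + 6, 7 = 1×6 + 1, 6 = 6×1).
Back-substituting, 7×(4) + 27×(-1) = 1.
Scale by 1139: one solution is (4556, -1139). Reduce u mod 27: (20, 37).
General: u = 20 + 27t, v = 37 - 7t.
u ≥ 0 ⇒ t ≥ 0; v ≥ 0 ⇒ t ≤ 5. So t ∈ [0, 5]: 6 solutions.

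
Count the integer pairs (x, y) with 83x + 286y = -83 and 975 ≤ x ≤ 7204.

gcd(286, 83):
  286 = 3*83 + 37
  83 = 2*37 + 9
  37 = 4*9 + 1
  9 = 9*1
so gcd(286, 83) = 1.
Back-substitute for Bézout coefficients:
  1 = 37 - 4*9
  ... = 83*(-31) + 286*(9)
Scale by -83: particular solution (2573, -747); reduce x mod 286: (285, -83).
General solution: x = 285 + 286t, y = -83 - 83t for integer t.
975 ≤ 285 + 286t ≤ 7204 gives t ∈ [3, 24], which is 22 values.

22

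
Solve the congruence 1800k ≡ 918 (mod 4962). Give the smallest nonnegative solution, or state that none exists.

gcd(4962, 1800) = 6.
6 divides 918, so solutions exist.
By Bézout, 1800*(102) + 4962*(-37) = 6.
So 1800*(102) ≡ 6 (mod 4962); multiply by 153: k ≡ 15606 (mod 827).
Smallest nonnegative: k = 15606 mod 827 = 720.

720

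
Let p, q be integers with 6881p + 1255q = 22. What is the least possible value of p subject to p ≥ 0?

787

gcd(6881, 1255):
  6881 = 5*1255 + 606
  1255 = 2*606 + 43
  606 = 14*43 + 4
  43 = 10*4 + 3
  4 = 1*3 + 1
  3 = 3*1
so gcd(6881, 1255) = 1.
1 divides 22, so solutions exist.
Back-substitute for Bézout coefficients:
  1 = 4 - 1*3
  ... = 6881*(321) + 1255*(-1760)
Scale by 22/1 = 22: (p₀, q₀) = (7062, -38720).
General solution: p = 7062 + 1255t, q = -38720 - 6881t for integer t.
p ≥ 0: smallest is 7062 mod 1255 = 787 (at t = -5), with q = -4315.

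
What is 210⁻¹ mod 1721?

1385

gcd(1721, 210) = 1.
By Bézout, 210×(-336) + 1721×(41) = 1.
So 210×-336 ≡ 1 (mod 1721), and -336 mod 1721 = 1385.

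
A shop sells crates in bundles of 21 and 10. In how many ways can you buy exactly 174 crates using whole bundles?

Need nonnegative integers with 21j + 10k = 174.
gcd(21, 10) = 1, and 21·(1) + 10·(-2) = 1.
So (j₀, k₀) = (174, -348); general j = 174 + 10t, k = -348 - 21t.
j ≥ 0 ⇒ t ≥ -17; k ≥ 0 ⇒ t ≤ -17. That's 1 value of t.

1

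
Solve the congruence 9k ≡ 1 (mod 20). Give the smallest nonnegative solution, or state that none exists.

9

gcd(20, 9):
  20 = 2*9 + 2
  9 = 4*2 + 1
  2 = 2*1
so gcd(20, 9) = 1.
1 divides 1, so solutions exist.
Back-substitute for Bézout coefficients:
  1 = 9 - 4*2
  ... = 9*(9) + 20*(-4)
So 9*(9) ≡ 1 (mod 20); multiply by 1: k ≡ 9 (mod 20).
Smallest nonnegative: k = 9 mod 20 = 9.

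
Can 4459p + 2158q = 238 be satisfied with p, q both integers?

no

gcd(4459, 2158):
  4459 = 2×2158 + 143
  2158 = 15×143 + 13
  143 = 11×13
so gcd(4459, 2158) = 13.
13 does not divide 238 (remainder 4), so no integer solutions.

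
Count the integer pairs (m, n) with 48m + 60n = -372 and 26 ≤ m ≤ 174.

30

gcd(60, 48) = 12  (60 = 1·48 + 12, 48 = 4·12).
Back-substituting, 48·(-1) + 60·(1) = 12.
Scale by -31: particular solution (31, -31); reduce m mod 5: (1, -7).
General solution: m = 1 + 5t, n = -7 - 4t for integer t.
26 ≤ 1 + 5t ≤ 174 gives t ∈ [5, 34], which is 30 values.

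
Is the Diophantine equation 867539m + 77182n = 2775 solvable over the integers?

gcd(867539, 77182):
  867539 = 11×77182 + 18537
  77182 = 4×18537 + 3034
  18537 = 6×3034 + 333
  3034 = 9×333 + 37
  333 = 9×37
so gcd(867539, 77182) = 37.
37 divides 2775, so integer solutions exist.

yes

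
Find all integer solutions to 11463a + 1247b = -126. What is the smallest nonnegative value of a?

93

gcd(11463, 1247):
  11463 = 9×1247 + 240
  1247 = 5×240 + 47
  240 = 5×47 + 5
  47 = 9×5 + 2
  5 = 2×2 + 1
  2 = 2×1
so gcd(11463, 1247) = 1.
1 divides -126, so solutions exist.
Back-substitute for Bézout coefficients:
  1 = 5 - 2×2
  ... = 11463×(504) + 1247×(-4633)
Scale by -126/1 = -126: (a₀, b₀) = (-63504, 583758).
General solution: a = -63504 + 1247t, b = 583758 - 11463t for integer t.
a ≥ 0: smallest is -63504 mod 1247 = 93 (at t = 51), with b = -855.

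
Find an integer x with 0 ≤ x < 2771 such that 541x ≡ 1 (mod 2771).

2561

gcd(2771, 541):
  2771 = 5×541 + 66
  541 = 8×66 + 13
  66 = 5×13 + 1
  13 = 13×1
so gcd(2771, 541) = 1.
Back-substitute for Bézout coefficients:
  1 = 66 - 5×13
  ... = 541×(-210) + 2771×(41)
So 541×-210 ≡ 1 (mod 2771), and -210 mod 2771 = 2561.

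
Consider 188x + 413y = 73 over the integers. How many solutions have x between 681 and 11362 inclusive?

26

gcd(413, 188) = 1.
By Bézout, 188·(-134) + 413·(61) = 1.
Particular solution: (130, -59).
General solution: x = 130 + 413t, y = -59 - 188t for integer t.
681 ≤ 130 + 413t ≤ 11362 gives t ∈ [2, 27], which is 26 values.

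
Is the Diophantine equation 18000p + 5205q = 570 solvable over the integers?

yes

gcd(18000, 5205) = 15  (18000 = 3*5205 + 2385, 5205 = 2*2385 + 435, 2385 = 5*435 + 210, 435 = 2*210 + 15, 210 = 14*15).
15 divides 570, so integer solutions exist.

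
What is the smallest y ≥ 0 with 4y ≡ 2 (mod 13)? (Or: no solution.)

7

gcd(13, 4) = 1.
1 divides 2, so solutions exist.
By Bézout, 4×(-3) + 13×(1) = 1.
So 4×(-3) ≡ 1 (mod 13); multiply by 2: y ≡ -6 (mod 13).
Smallest nonnegative: y = -6 mod 13 = 7.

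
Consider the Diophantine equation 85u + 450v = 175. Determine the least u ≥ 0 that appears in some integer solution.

gcd(450, 85) = 5.
5 divides 175, so solutions exist.
By Bézout, 85·(-37) + 450·(7) = 5.
Scale by 175/5 = 35: (u₀, v₀) = (-1295, 245).
General solution: u = -1295 + 90t, v = 245 - 17t for integer t.
u ≥ 0: smallest is -1295 mod 90 = 55 (at t = 15), with v = -10.

55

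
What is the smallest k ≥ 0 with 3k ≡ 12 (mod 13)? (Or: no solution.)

4

gcd(13, 3) = 1.
1 divides 12, so solutions exist.
By Bézout, 3×(-4) + 13×(1) = 1.
So 3×(-4) ≡ 1 (mod 13); multiply by 12: k ≡ -48 (mod 13).
Smallest nonnegative: k = -48 mod 13 = 4.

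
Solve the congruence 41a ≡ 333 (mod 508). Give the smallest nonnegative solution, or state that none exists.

gcd(508, 41) = 1  (508 = 12×41 + 16, 41 = 2×16 + 9, 16 = 1×9 + 7, 9 = 1×7 + 2, 7 = 3×2 + 1, 2 = 2×1).
1 divides 333, so solutions exist.
Back-substituting, 41×(-223) + 508×(18) = 1.
So 41×(-223) ≡ 1 (mod 508); multiply by 333: a ≡ -74259 (mod 508).
Smallest nonnegative: a = -74259 mod 508 = 417.

417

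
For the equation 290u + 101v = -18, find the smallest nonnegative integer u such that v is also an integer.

gcd(290, 101) = 1.
1 divides -18, so solutions exist.
By Bézout, 290·(31) + 101·(-89) = 1.
Scale by -18/1 = -18: (u₀, v₀) = (-558, 1602).
General solution: u = -558 + 101t, v = 1602 - 290t for integer t.
u ≥ 0: smallest is -558 mod 101 = 48 (at t = 6), with v = -138.

48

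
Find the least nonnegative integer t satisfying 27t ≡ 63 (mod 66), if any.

gcd(66, 27) = 3.
3 divides 63, so solutions exist.
By Bézout, 27·(5) + 66·(-2) = 3.
So 27·(5) ≡ 3 (mod 66); multiply by 21: t ≡ 105 (mod 22).
Smallest nonnegative: t = 105 mod 22 = 17.

17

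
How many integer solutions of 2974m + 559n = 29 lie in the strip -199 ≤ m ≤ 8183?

gcd(2974, 559) = 1.
By Bézout, 2974×(-178) + 559×(947) = 1.
Particular solution: (428, -2277).
General solution: m = 428 + 559t, n = -2277 - 2974t for integer t.
-199 ≤ 428 + 559t ≤ 8183 gives t ∈ [-1, 13], which is 15 values.

15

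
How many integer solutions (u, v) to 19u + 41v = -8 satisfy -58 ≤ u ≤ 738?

gcd(41, 19) = 1  (41 = 2×19 + 3, 19 = 6×3 + 1, 3 = 3×1).
Back-substituting, 19×(13) + 41×(-6) = 1.
Scale by -8: particular solution (-104, 48); reduce u mod 41: (19, -9).
General solution: u = 19 + 41t, v = -9 - 19t for integer t.
-58 ≤ 19 + 41t ≤ 738 gives t ∈ [-1, 17], which is 19 values.

19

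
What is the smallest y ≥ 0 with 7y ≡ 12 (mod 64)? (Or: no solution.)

20

gcd(64, 7) = 1.
1 divides 12, so solutions exist.
By Bézout, 7·(-9) + 64·(1) = 1.
So 7·(-9) ≡ 1 (mod 64); multiply by 12: y ≡ -108 (mod 64).
Smallest nonnegative: y = -108 mod 64 = 20.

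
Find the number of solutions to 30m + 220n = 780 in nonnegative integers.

2

gcd(220, 30) = 10.
By Bézout, 30×(-7) + 220×(1) = 10.
One solution: (4, 3).
General: m = 4 + 22t, n = 3 - 3t.
m ≥ 0 ⇒ t ≥ 0; n ≥ 0 ⇒ t ≤ 1. So t ∈ [0, 1]: 2 solutions.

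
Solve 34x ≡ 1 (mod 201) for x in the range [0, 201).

gcd(201, 34):
  201 = 5*34 + 31
  34 = 1*31 + 3
  31 = 10*3 + 1
  3 = 3*1
so gcd(201, 34) = 1.
Back-substitute for Bézout coefficients:
  1 = 31 - 10*3
  ... = 34*(-65) + 201*(11)
So 34*-65 ≡ 1 (mod 201), and -65 mod 201 = 136.

136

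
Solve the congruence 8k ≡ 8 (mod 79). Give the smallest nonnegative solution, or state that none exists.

gcd(79, 8) = 1  (79 = 9·8 + 7, 8 = 1·7 + 1, 7 = 7·1).
1 divides 8, so solutions exist.
Back-substituting, 8·(10) + 79·(-1) = 1.
So 8·(10) ≡ 1 (mod 79); multiply by 8: k ≡ 80 (mod 79).
Smallest nonnegative: k = 80 mod 79 = 1.

1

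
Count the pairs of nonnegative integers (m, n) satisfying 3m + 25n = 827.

gcd(25, 3):
  25 = 8*3 + 1
  3 = 3*1
so gcd(25, 3) = 1.
Back-substitute for Bézout coefficients:
  1 = 25 - 8*3
  ... = 3*(-8) + 25*(1)
Scale by 827: one solution is (-6616, 827). Reduce m mod 25: (9, 32).
General: m = 9 + 25t, n = 32 - 3t.
m ≥ 0 ⇒ t ≥ 0; n ≥ 0 ⇒ t ≤ 10. So t ∈ [0, 10]: 11 solutions.

11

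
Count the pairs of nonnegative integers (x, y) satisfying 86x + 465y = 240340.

6

gcd(465, 86):
  465 = 5*86 + 35
  86 = 2*35 + 16
  35 = 2*16 + 3
  16 = 5*3 + 1
  3 = 3*1
so gcd(465, 86) = 1.
Back-substitute for Bézout coefficients:
  1 = 16 - 5*3
  ... = 86*(146) + 465*(-27)
Scale by 240340: one solution is (35089640, -6489180). Reduce x mod 465: (275, 466).
General: x = 275 + 465t, y = 466 - 86t.
x ≥ 0 ⇒ t ≥ 0; y ≥ 0 ⇒ t ≤ 5. So t ∈ [0, 5]: 6 solutions.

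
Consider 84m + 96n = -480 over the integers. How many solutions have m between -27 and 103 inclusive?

gcd(96, 84) = 12.
By Bézout, 84·(-1) + 96·(1) = 12.
Particular solution: (0, -5).
General solution: m = 0 + 8t, n = -5 - 7t for integer t.
-27 ≤ 0 + 8t ≤ 103 gives t ∈ [-3, 12], which is 16 values.

16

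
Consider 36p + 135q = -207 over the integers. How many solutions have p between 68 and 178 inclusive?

gcd(135, 36):
  135 = 3×36 + 27
  36 = 1×27 + 9
  27 = 3×9
so gcd(135, 36) = 9.
Back-substitute for Bézout coefficients:
  9 = 36 - 1×27
  ... = 36×(4) + 135×(-1)
Scale by -23: particular solution (-92, 23); reduce p mod 15: (13, -5).
General solution: p = 13 + 15t, q = -5 - 4t for integer t.
68 ≤ 13 + 15t ≤ 178 gives t ∈ [4, 11], which is 8 values.

8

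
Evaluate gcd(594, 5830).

gcd(5830, 594):
  5830 = 9·594 + 484
  594 = 1·484 + 110
  484 = 4·110 + 44
  110 = 2·44 + 22
  44 = 2·22
so gcd(5830, 594) = 22.

22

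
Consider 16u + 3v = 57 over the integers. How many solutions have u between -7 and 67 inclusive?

25

gcd(16, 3) = 1.
By Bézout, 16*(1) + 3*(-5) = 1.
Particular solution: (0, 19).
General solution: u = 0 + 3t, v = 19 - 16t for integer t.
-7 ≤ 0 + 3t ≤ 67 gives t ∈ [-2, 22], which is 25 values.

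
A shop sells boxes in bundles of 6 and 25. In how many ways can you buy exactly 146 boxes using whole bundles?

Need nonnegative integers with 6j + 25k = 146.
gcd(6, 25) = 1, and 6·(-4) + 25·(1) = 1.
So (j₀, k₀) = (-584, 146); general j = -584 + 25t, k = 146 - 6t.
j ≥ 0 ⇒ t ≥ 24; k ≥ 0 ⇒ t ≤ 24. That's 1 value of t.

1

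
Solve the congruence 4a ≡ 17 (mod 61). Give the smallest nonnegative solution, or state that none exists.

50

gcd(61, 4) = 1  (61 = 15·4 + 1, 4 = 4·1).
1 divides 17, so solutions exist.
Back-substituting, 4·(-15) + 61·(1) = 1.
So 4·(-15) ≡ 1 (mod 61); multiply by 17: a ≡ -255 (mod 61).
Smallest nonnegative: a = -255 mod 61 = 50.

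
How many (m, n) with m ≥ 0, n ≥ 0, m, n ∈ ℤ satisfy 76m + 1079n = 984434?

12

gcd(1079, 76) = 1  (1079 = 14·76 + 15, 76 = 5·15 + 1, 15 = 15·1).
Back-substituting, 76·(71) + 1079·(-5) = 1.
Scale by 984434: one solution is (69894814, -4922170). Reduce m mod 1079: (431, 882).
General: m = 431 + 1079t, n = 882 - 76t.
m ≥ 0 ⇒ t ≥ 0; n ≥ 0 ⇒ t ≤ 11. So t ∈ [0, 11]: 12 solutions.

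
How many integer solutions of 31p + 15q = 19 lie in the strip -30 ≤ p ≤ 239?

gcd(31, 15) = 1.
By Bézout, 31×(1) + 15×(-2) = 1.
Particular solution: (4, -7).
General solution: p = 4 + 15t, q = -7 - 31t for integer t.
-30 ≤ 4 + 15t ≤ 239 gives t ∈ [-2, 15], which is 18 values.

18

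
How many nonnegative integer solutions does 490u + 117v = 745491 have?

gcd(490, 117) = 1.
By Bézout, 490×(16) + 117×(-67) = 1.
One solution: (57, 6133).
General: u = 57 + 117t, v = 6133 - 490t.
u ≥ 0 ⇒ t ≥ 0; v ≥ 0 ⇒ t ≤ 12. So t ∈ [0, 12]: 13 solutions.

13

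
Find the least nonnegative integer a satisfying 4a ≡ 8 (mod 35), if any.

2

gcd(35, 4):
  35 = 8·4 + 3
  4 = 1·3 + 1
  3 = 3·1
so gcd(35, 4) = 1.
1 divides 8, so solutions exist.
Back-substitute for Bézout coefficients:
  1 = 4 - 1·3
  ... = 4·(9) + 35·(-1)
So 4·(9) ≡ 1 (mod 35); multiply by 8: a ≡ 72 (mod 35).
Smallest nonnegative: a = 72 mod 35 = 2.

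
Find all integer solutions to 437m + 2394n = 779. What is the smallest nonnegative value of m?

gcd(2394, 437):
  2394 = 5*437 + 209
  437 = 2*209 + 19
  209 = 11*19
so gcd(2394, 437) = 19.
19 divides 779, so solutions exist.
Back-substitute for Bézout coefficients:
  19 = 437 - 2*209
  ... = 437*(11) + 2394*(-2)
Scale by 779/19 = 41: (m₀, n₀) = (451, -82).
General solution: m = 451 + 126t, n = -82 - 23t for integer t.
m ≥ 0: smallest is 451 mod 126 = 73 (at t = -3), with n = -13.

73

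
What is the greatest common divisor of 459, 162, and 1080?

27

gcd(459, 162) = 27  (459 = 2·162 + 135, 162 = 1·135 + 27, 135 = 5·27).
gcd(27, 1080) = 27.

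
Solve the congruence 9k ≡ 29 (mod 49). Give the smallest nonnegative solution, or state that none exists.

25

gcd(49, 9) = 1.
1 divides 29, so solutions exist.
By Bézout, 9·(11) + 49·(-2) = 1.
So 9·(11) ≡ 1 (mod 49); multiply by 29: k ≡ 319 (mod 49).
Smallest nonnegative: k = 319 mod 49 = 25.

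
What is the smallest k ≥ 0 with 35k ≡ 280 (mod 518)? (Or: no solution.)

gcd(518, 35) = 7  (518 = 14·35 + 28, 35 = 1·28 + 7, 28 = 4·7).
7 divides 280, so solutions exist.
Back-substituting, 35·(15) + 518·(-1) = 7.
So 35·(15) ≡ 7 (mod 518); multiply by 40: k ≡ 600 (mod 74).
Smallest nonnegative: k = 600 mod 74 = 8.

8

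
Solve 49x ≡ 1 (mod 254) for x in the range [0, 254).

197

gcd(254, 49) = 1.
By Bézout, 49×(-57) + 254×(11) = 1.
So 49×-57 ≡ 1 (mod 254), and -57 mod 254 = 197.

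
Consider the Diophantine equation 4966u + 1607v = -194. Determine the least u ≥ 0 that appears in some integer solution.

gcd(4966, 1607):
  4966 = 3*1607 + 145
  1607 = 11*145 + 12
  145 = 12*12 + 1
  12 = 12*1
so gcd(4966, 1607) = 1.
1 divides -194, so solutions exist.
Back-substitute for Bézout coefficients:
  1 = 145 - 12*12
  ... = 4966*(133) + 1607*(-411)
Scale by -194/1 = -194: (u₀, v₀) = (-25802, 79734).
General solution: u = -25802 + 1607t, v = 79734 - 4966t for integer t.
u ≥ 0: smallest is -25802 mod 1607 = 1517 (at t = 17), with v = -4688.

1517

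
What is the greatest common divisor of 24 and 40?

8

gcd(40, 24) = 8  (40 = 1×24 + 16, 24 = 1×16 + 8, 16 = 2×8).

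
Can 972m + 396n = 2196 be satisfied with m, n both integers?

yes

gcd(972, 396) = 36  (972 = 2·396 + 180, 396 = 2·180 + 36, 180 = 5·36).
36 divides 2196, so integer solutions exist.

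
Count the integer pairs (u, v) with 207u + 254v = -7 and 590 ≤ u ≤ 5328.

18

gcd(254, 207) = 1  (254 = 1×207 + 47, 207 = 4×47 + 19, 47 = 2×19 + 9, 19 = 2×9 + 1, 9 = 9×1).
Back-substituting, 207×(27) + 254×(-22) = 1.
Scale by -7: particular solution (-189, 154); reduce u mod 254: (65, -53).
General solution: u = 65 + 254t, v = -53 - 207t for integer t.
590 ≤ 65 + 254t ≤ 5328 gives t ∈ [3, 20], which is 18 values.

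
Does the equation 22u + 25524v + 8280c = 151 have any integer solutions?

gcd(25524, 22) = 2  (25524 = 1160×22 + 4, 22 = 5×4 + 2, 4 = 2×2).
gcd(2, 8280) = 2.
2 does not divide 151 (remainder 1), so no integer solutions.

no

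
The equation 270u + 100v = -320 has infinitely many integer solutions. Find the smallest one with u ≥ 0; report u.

4

gcd(270, 100):
  270 = 2*100 + 70
  100 = 1*70 + 30
  70 = 2*30 + 10
  30 = 3*10
so gcd(270, 100) = 10.
10 divides -320, so solutions exist.
Back-substitute for Bézout coefficients:
  10 = 70 - 2*30
  ... = 270*(3) + 100*(-8)
Scale by -320/10 = -32: (u₀, v₀) = (-96, 256).
General solution: u = -96 + 10t, v = 256 - 27t for integer t.
u ≥ 0: smallest is -96 mod 10 = 4 (at t = 10), with v = -14.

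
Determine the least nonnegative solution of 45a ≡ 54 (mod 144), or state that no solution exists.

gcd(144, 45):
  144 = 3×45 + 9
  45 = 5×9
so gcd(144, 45) = 9.
9 divides 54, so solutions exist.
Back-substitute for Bézout coefficients:
  9 = 144 - 3×45
  ... = 45×(-3) + 144×(1)
So 45×(-3) ≡ 9 (mod 144); multiply by 6: a ≡ -18 (mod 16).
Smallest nonnegative: a = -18 mod 16 = 14.

14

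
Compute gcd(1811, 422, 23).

gcd(1811, 422) = 1  (1811 = 4·422 + 123, 422 = 3·123 + 53, 123 = 2·53 + 17, 53 = 3·17 + 2, 17 = 8·2 + 1, 2 = 2·1).
gcd(1, 23) = 1.

1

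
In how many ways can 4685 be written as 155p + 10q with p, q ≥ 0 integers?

15

gcd(155, 10) = 5.
By Bézout, 155*(1) + 10*(-15) = 5.
One solution: (1, 453).
General: p = 1 + 2t, q = 453 - 31t.
p ≥ 0 ⇒ t ≥ 0; q ≥ 0 ⇒ t ≤ 14. So t ∈ [0, 14]: 15 solutions.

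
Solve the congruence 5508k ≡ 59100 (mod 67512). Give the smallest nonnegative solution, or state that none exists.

gcd(67512, 5508) = 12  (67512 = 12×5508 + 1416, 5508 = 3×1416 + 1260, 1416 = 1×1260 + 156, 1260 = 8×156 + 12, 156 = 13×12).
12 divides 59100, so solutions exist.
Back-substituting, 5508×(429) + 67512×(-35) = 12.
So 5508×(429) ≡ 12 (mod 67512); multiply by 4925: k ≡ 2112825 (mod 5626).
Smallest nonnegative: k = 2112825 mod 5626 = 3075.

3075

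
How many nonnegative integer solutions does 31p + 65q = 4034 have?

gcd(65, 31):
  65 = 2*31 + 3
  31 = 10*3 + 1
  3 = 3*1
so gcd(65, 31) = 1.
Back-substitute for Bézout coefficients:
  1 = 31 - 10*3
  ... = 31*(21) + 65*(-10)
Scale by 4034: one solution is (84714, -40340). Reduce p mod 65: (19, 53).
General: p = 19 + 65t, q = 53 - 31t.
p ≥ 0 ⇒ t ≥ 0; q ≥ 0 ⇒ t ≤ 1. So t ∈ [0, 1]: 2 solutions.

2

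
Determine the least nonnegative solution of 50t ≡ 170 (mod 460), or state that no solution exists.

31

gcd(460, 50):
  460 = 9·50 + 10
  50 = 5·10
so gcd(460, 50) = 10.
10 divides 170, so solutions exist.
Back-substitute for Bézout coefficients:
  10 = 460 - 9·50
  ... = 50·(-9) + 460·(1)
So 50·(-9) ≡ 10 (mod 460); multiply by 17: t ≡ -153 (mod 46).
Smallest nonnegative: t = -153 mod 46 = 31.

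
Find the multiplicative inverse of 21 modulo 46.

gcd(46, 21) = 1.
By Bézout, 21×(11) + 46×(-5) = 1.
So 21×11 ≡ 1 (mod 46), and 11 mod 46 = 11.

11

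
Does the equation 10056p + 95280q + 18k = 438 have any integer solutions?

gcd(95280, 10056) = 24.
gcd(24, 18) = 6.
6 divides 438, so integer solutions exist.

yes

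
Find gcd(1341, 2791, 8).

1

gcd(2791, 1341):
  2791 = 2·1341 + 109
  1341 = 12·109 + 33
  109 = 3·33 + 10
  33 = 3·10 + 3
  10 = 3·3 + 1
  3 = 3·1
so gcd(2791, 1341) = 1.
gcd(1, 8) = 1.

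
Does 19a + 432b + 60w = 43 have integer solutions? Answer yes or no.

gcd(432, 19) = 1.
gcd(1, 60) = 1.
1 divides 43, so integer solutions exist.

yes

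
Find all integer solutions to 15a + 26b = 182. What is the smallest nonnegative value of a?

0

gcd(26, 15) = 1  (26 = 1×15 + 11, 15 = 1×11 + 4, 11 = 2×4 + 3, 4 = 1×3 + 1, 3 = 3×1).
1 divides 182, so solutions exist.
Back-substituting, 15×(7) + 26×(-4) = 1.
Scale by 182/1 = 182: (a₀, b₀) = (1274, -728).
General solution: a = 1274 + 26t, b = -728 - 15t for integer t.
a ≥ 0: smallest is 1274 mod 26 = 0 (at t = -49), with b = 7.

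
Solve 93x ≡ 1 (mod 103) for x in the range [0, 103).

72

gcd(103, 93):
  103 = 1*93 + 10
  93 = 9*10 + 3
  10 = 3*3 + 1
  3 = 3*1
so gcd(103, 93) = 1.
Back-substitute for Bézout coefficients:
  1 = 10 - 3*3
  ... = 93*(-31) + 103*(28)
So 93*-31 ≡ 1 (mod 103), and -31 mod 103 = 72.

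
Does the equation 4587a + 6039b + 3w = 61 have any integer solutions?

no

gcd(6039, 4587):
  6039 = 1×4587 + 1452
  4587 = 3×1452 + 231
  1452 = 6×231 + 66
  231 = 3×66 + 33
  66 = 2×33
so gcd(6039, 4587) = 33.
gcd(33, 3) = 3.
3 does not divide 61 (remainder 1), so no integer solutions.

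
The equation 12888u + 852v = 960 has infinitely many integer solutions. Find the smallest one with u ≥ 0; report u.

gcd(12888, 852):
  12888 = 15*852 + 108
  852 = 7*108 + 96
  108 = 1*96 + 12
  96 = 8*12
so gcd(12888, 852) = 12.
12 divides 960, so solutions exist.
Back-substitute for Bézout coefficients:
  12 = 108 - 1*96
  ... = 12888*(8) + 852*(-121)
Scale by 960/12 = 80: (u₀, v₀) = (640, -9680).
General solution: u = 640 + 71t, v = -9680 - 1074t for integer t.
u ≥ 0: smallest is 640 mod 71 = 1 (at t = -9), with v = -14.

1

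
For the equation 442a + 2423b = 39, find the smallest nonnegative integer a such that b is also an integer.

gcd(2423, 442) = 1  (2423 = 5*442 + 213, 442 = 2*213 + 16, 213 = 13*16 + 5, 16 = 3*5 + 1, 5 = 5*1).
1 divides 39, so solutions exist.
Back-substituting, 442*(455) + 2423*(-83) = 1.
Scale by 39/1 = 39: (a₀, b₀) = (17745, -3237).
General solution: a = 17745 + 2423t, b = -3237 - 442t for integer t.
a ≥ 0: smallest is 17745 mod 2423 = 784 (at t = -7), with b = -143.

784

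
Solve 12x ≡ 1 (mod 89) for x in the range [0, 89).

gcd(89, 12) = 1.
By Bézout, 12×(-37) + 89×(5) = 1.
So 12×-37 ≡ 1 (mod 89), and -37 mod 89 = 52.

52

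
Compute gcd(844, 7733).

1

gcd(7733, 844) = 1  (7733 = 9×844 + 137, 844 = 6×137 + 22, 137 = 6×22 + 5, 22 = 4×5 + 2, 5 = 2×2 + 1, 2 = 2×1).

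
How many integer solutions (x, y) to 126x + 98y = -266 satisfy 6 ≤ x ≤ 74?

gcd(126, 98) = 14.
By Bézout, 126×(-3) + 98×(4) = 14.
Particular solution: (1, -4).
General solution: x = 1 + 7t, y = -4 - 9t for integer t.
6 ≤ 1 + 7t ≤ 74 gives t ∈ [1, 10], which is 10 values.

10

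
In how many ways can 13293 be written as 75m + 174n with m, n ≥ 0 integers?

gcd(174, 75) = 3.
By Bézout, 75×(7) + 174×(-3) = 3.
One solution: (45, 57).
General: m = 45 + 58t, n = 57 - 25t.
m ≥ 0 ⇒ t ≥ 0; n ≥ 0 ⇒ t ≤ 2. So t ∈ [0, 2]: 3 solutions.

3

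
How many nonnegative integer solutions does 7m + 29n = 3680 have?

gcd(29, 7) = 1.
By Bézout, 7*(-4) + 29*(1) = 1.
One solution: (12, 124).
General: m = 12 + 29t, n = 124 - 7t.
m ≥ 0 ⇒ t ≥ 0; n ≥ 0 ⇒ t ≤ 17. So t ∈ [0, 17]: 18 solutions.

18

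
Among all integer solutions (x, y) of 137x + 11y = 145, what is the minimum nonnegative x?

7

gcd(137, 11) = 1  (137 = 12×11 + 5, 11 = 2×5 + 1, 5 = 5×1).
1 divides 145, so solutions exist.
Back-substituting, 137×(-2) + 11×(25) = 1.
Scale by 145/1 = 145: (x₀, y₀) = (-290, 3625).
General solution: x = -290 + 11t, y = 3625 - 137t for integer t.
x ≥ 0: smallest is -290 mod 11 = 7 (at t = 27), with y = -74.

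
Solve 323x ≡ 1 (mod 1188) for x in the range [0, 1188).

gcd(1188, 323) = 1  (1188 = 3×323 + 219, 323 = 1×219 + 104, 219 = 2×104 + 11, 104 = 9×11 + 5, 11 = 2×5 + 1, 5 = 5×1).
Back-substituting, 323×(-217) + 1188×(59) = 1.
So 323×-217 ≡ 1 (mod 1188), and -217 mod 1188 = 971.

971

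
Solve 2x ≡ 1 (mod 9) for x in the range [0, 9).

5

gcd(9, 2):
  9 = 4×2 + 1
  2 = 2×1
so gcd(9, 2) = 1.
Back-substitute for Bézout coefficients:
  1 = 9 - 4×2
  ... = 2×(-4) + 9×(1)
So 2×-4 ≡ 1 (mod 9), and -4 mod 9 = 5.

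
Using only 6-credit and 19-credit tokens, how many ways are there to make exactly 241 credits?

Need nonnegative integers with 6j + 19k = 241.
gcd(6, 19) = 1, and 6·(-3) + 19·(1) = 1.
So (j₀, k₀) = (-723, 241); general j = -723 + 19t, k = 241 - 6t.
j ≥ 0 ⇒ t ≥ 39; k ≥ 0 ⇒ t ≤ 40. That's 2 values of t.

2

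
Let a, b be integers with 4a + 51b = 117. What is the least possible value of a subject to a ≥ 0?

gcd(51, 4):
  51 = 12·4 + 3
  4 = 1·3 + 1
  3 = 3·1
so gcd(51, 4) = 1.
1 divides 117, so solutions exist.
Back-substitute for Bézout coefficients:
  1 = 4 - 1·3
  ... = 4·(13) + 51·(-1)
Scale by 117/1 = 117: (a₀, b₀) = (1521, -117).
General solution: a = 1521 + 51t, b = -117 - 4t for integer t.
a ≥ 0: smallest is 1521 mod 51 = 42 (at t = -29), with b = -1.

42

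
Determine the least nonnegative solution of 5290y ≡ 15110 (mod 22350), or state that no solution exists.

gcd(22350, 5290):
  22350 = 4×5290 + 1190
  5290 = 4×1190 + 530
  1190 = 2×530 + 130
  530 = 4×130 + 10
  130 = 13×10
so gcd(22350, 5290) = 10.
10 divides 15110, so solutions exist.
Back-substitute for Bézout coefficients:
  10 = 530 - 4×130
  ... = 5290×(169) + 22350×(-40)
So 5290×(169) ≡ 10 (mod 22350); multiply by 1511: y ≡ 255359 (mod 2235).
Smallest nonnegative: y = 255359 mod 2235 = 569.

569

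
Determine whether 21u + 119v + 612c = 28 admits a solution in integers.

gcd(119, 21) = 7.
gcd(7, 612) = 1.
1 divides 28, so integer solutions exist.

yes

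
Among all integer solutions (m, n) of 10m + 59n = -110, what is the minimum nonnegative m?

48

gcd(59, 10) = 1  (59 = 5·10 + 9, 10 = 1·9 + 1, 9 = 9·1).
1 divides -110, so solutions exist.
Back-substituting, 10·(6) + 59·(-1) = 1.
Scale by -110/1 = -110: (m₀, n₀) = (-660, 110).
General solution: m = -660 + 59t, n = 110 - 10t for integer t.
m ≥ 0: smallest is -660 mod 59 = 48 (at t = 12), with n = -10.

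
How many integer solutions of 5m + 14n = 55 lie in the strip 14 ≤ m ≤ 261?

gcd(14, 5) = 1.
By Bézout, 5×(3) + 14×(-1) = 1.
Particular solution: (11, 0).
General solution: m = 11 + 14t, n = 0 - 5t for integer t.
14 ≤ 11 + 14t ≤ 261 gives t ∈ [1, 17], which is 17 values.

17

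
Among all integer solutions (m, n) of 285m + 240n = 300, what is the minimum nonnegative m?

12

gcd(285, 240) = 15.
15 divides 300, so solutions exist.
By Bézout, 285·(-5) + 240·(6) = 15.
Scale by 300/15 = 20: (m₀, n₀) = (-100, 120).
General solution: m = -100 + 16t, n = 120 - 19t for integer t.
m ≥ 0: smallest is -100 mod 16 = 12 (at t = 7), with n = -13.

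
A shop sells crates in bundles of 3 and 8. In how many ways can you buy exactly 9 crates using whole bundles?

Need nonnegative integers with 3j + 8k = 9.
gcd(3, 8) = 1, and 3·(3) + 8·(-1) = 1.
So (j₀, k₀) = (27, -9); general j = 27 + 8t, k = -9 - 3t.
j ≥ 0 ⇒ t ≥ -3; k ≥ 0 ⇒ t ≤ -3. That's 1 value of t.

1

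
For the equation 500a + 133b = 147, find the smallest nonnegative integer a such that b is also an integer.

gcd(500, 133):
  500 = 3*133 + 101
  133 = 1*101 + 32
  101 = 3*32 + 5
  32 = 6*5 + 2
  5 = 2*2 + 1
  2 = 2*1
so gcd(500, 133) = 1.
1 divides 147, so solutions exist.
Back-substitute for Bézout coefficients:
  1 = 5 - 2*2
  ... = 500*(54) + 133*(-203)
Scale by 147/1 = 147: (a₀, b₀) = (7938, -29841).
General solution: a = 7938 + 133t, b = -29841 - 500t for integer t.
a ≥ 0: smallest is 7938 mod 133 = 91 (at t = -59), with b = -341.

91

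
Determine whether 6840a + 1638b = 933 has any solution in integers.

no

gcd(6840, 1638) = 18  (6840 = 4·1638 + 288, 1638 = 5·288 + 198, 288 = 1·198 + 90, 198 = 2·90 + 18, 90 = 5·18).
18 does not divide 933 (remainder 15), so no integer solutions.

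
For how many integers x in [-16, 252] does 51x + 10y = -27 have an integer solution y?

gcd(51, 10) = 1.
By Bézout, 51·(1) + 10·(-5) = 1.
Particular solution: (3, -18).
General solution: x = 3 + 10t, y = -18 - 51t for integer t.
-16 ≤ 3 + 10t ≤ 252 gives t ∈ [-1, 24], which is 26 values.

26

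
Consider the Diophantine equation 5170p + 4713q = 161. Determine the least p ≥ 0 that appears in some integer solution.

3713

gcd(5170, 4713):
  5170 = 1*4713 + 457
  4713 = 10*457 + 143
  457 = 3*143 + 28
  143 = 5*28 + 3
  28 = 9*3 + 1
  3 = 3*1
so gcd(5170, 4713) = 1.
1 divides 161, so solutions exist.
Back-substitute for Bézout coefficients:
  1 = 28 - 9*3
  ... = 5170*(1516) + 4713*(-1663)
Scale by 161/1 = 161: (p₀, q₀) = (244076, -267743).
General solution: p = 244076 + 4713t, q = -267743 - 5170t for integer t.
p ≥ 0: smallest is 244076 mod 4713 = 3713 (at t = -51), with q = -4073.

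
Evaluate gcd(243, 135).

gcd(243, 135):
  243 = 1·135 + 108
  135 = 1·108 + 27
  108 = 4·27
so gcd(243, 135) = 27.

27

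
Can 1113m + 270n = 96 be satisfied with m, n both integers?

gcd(1113, 270) = 3  (1113 = 4*270 + 33, 270 = 8*33 + 6, 33 = 5*6 + 3, 6 = 2*3).
3 divides 96, so integer solutions exist.

yes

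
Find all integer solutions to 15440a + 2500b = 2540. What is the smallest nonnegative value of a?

gcd(15440, 2500) = 20  (15440 = 6·2500 + 440, 2500 = 5·440 + 300, 440 = 1·300 + 140, 300 = 2·140 + 20, 140 = 7·20).
20 divides 2540, so solutions exist.
Back-substituting, 15440·(-17) + 2500·(105) = 20.
Scale by 2540/20 = 127: (a₀, b₀) = (-2159, 13335).
General solution: a = -2159 + 125t, b = 13335 - 772t for integer t.
a ≥ 0: smallest is -2159 mod 125 = 91 (at t = 18), with b = -561.

91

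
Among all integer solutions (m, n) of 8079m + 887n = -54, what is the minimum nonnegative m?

gcd(8079, 887):
  8079 = 9*887 + 96
  887 = 9*96 + 23
  96 = 4*23 + 4
  23 = 5*4 + 3
  4 = 1*3 + 1
  3 = 3*1
so gcd(8079, 887) = 1.
1 divides -54, so solutions exist.
Back-substitute for Bézout coefficients:
  1 = 4 - 1*3
  ... = 8079*(231) + 887*(-2104)
Scale by -54/1 = -54: (m₀, n₀) = (-12474, 113616).
General solution: m = -12474 + 887t, n = 113616 - 8079t for integer t.
m ≥ 0: smallest is -12474 mod 887 = 831 (at t = 15), with n = -7569.

831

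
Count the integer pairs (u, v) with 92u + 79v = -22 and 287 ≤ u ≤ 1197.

12

gcd(92, 79) = 1  (92 = 1*79 + 13, 79 = 6*13 + 1, 13 = 13*1).
Back-substituting, 92*(-6) + 79*(7) = 1.
Scale by -22: particular solution (132, -154); reduce u mod 79: (53, -62).
General solution: u = 53 + 79t, v = -62 - 92t for integer t.
287 ≤ 53 + 79t ≤ 1197 gives t ∈ [3, 14], which is 12 values.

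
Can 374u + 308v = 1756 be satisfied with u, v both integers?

gcd(374, 308):
  374 = 1·308 + 66
  308 = 4·66 + 44
  66 = 1·44 + 22
  44 = 2·22
so gcd(374, 308) = 22.
22 does not divide 1756 (remainder 18), so no integer solutions.

no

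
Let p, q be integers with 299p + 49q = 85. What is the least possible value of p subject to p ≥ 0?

17

gcd(299, 49):
  299 = 6·49 + 5
  49 = 9·5 + 4
  5 = 1·4 + 1
  4 = 4·1
so gcd(299, 49) = 1.
1 divides 85, so solutions exist.
Back-substitute for Bézout coefficients:
  1 = 5 - 1·4
  ... = 299·(10) + 49·(-61)
Scale by 85/1 = 85: (p₀, q₀) = (850, -5185).
General solution: p = 850 + 49t, q = -5185 - 299t for integer t.
p ≥ 0: smallest is 850 mod 49 = 17 (at t = -17), with q = -102.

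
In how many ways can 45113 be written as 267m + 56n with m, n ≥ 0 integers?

gcd(267, 56) = 1  (267 = 4*56 + 43, 56 = 1*43 + 13, 43 = 3*13 + 4, 13 = 3*4 + 1, 4 = 4*1).
Back-substituting, 267*(-13) + 56*(62) = 1.
Scale by 45113: one solution is (-586469, 2797006). Reduce m mod 56: (19, 715).
General: m = 19 + 56t, n = 715 - 267t.
m ≥ 0 ⇒ t ≥ 0; n ≥ 0 ⇒ t ≤ 2. So t ∈ [0, 2]: 3 solutions.

3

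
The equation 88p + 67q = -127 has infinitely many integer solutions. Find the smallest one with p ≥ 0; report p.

gcd(88, 67) = 1.
1 divides -127, so solutions exist.
By Bézout, 88×(16) + 67×(-21) = 1.
Scale by -127/1 = -127: (p₀, q₀) = (-2032, 2667).
General solution: p = -2032 + 67t, q = 2667 - 88t for integer t.
p ≥ 0: smallest is -2032 mod 67 = 45 (at t = 31), with q = -61.

45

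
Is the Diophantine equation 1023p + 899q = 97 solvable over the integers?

gcd(1023, 899) = 31  (1023 = 1·899 + 124, 899 = 7·124 + 31, 124 = 4·31).
31 does not divide 97 (remainder 4), so no integer solutions.

no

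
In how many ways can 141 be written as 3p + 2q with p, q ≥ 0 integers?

gcd(3, 2):
  3 = 1×2 + 1
  2 = 2×1
so gcd(3, 2) = 1.
Back-substitute for Bézout coefficients:
  1 = 3 - 1×2
  ... = 3×(1) + 2×(-1)
Scale by 141: one solution is (141, -141). Reduce p mod 2: (1, 69).
General: p = 1 + 2t, q = 69 - 3t.
p ≥ 0 ⇒ t ≥ 0; q ≥ 0 ⇒ t ≤ 23. So t ∈ [0, 23]: 24 solutions.

24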